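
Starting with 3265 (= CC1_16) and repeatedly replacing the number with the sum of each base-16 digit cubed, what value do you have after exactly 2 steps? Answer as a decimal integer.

2710

3265 = (12,12,1)_16 → 12³ + 12³ + 1³ = 3457
3457 = (13,8,1)_16 → 13³ + 8³ + 1³ = 2710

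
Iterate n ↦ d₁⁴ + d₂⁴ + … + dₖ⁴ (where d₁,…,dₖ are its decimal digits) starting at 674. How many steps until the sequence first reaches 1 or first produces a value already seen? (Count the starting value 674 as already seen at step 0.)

674 → 6⁴ + 7⁴ + 4⁴ = 1296 + 2401 + 256 = 3953
3953 → 3⁴ + 9⁴ + 5⁴ + 3⁴ = 81 + 6561 + 625 + 81 = 7348
7348 → 7⁴ + 3⁴ + 4⁴ + 8⁴ = 2401 + 81 + 256 + 4096 = 6834
6834 → 6⁴ + 8⁴ + 3⁴ + 4⁴ = 1296 + 4096 + 81 + 256 = 5729
5729 → 5⁴ + 7⁴ + 2⁴ + 9⁴ = 625 + 2401 + 16 + 6561 = 9603
9603 → 9⁴ + 6⁴ + 0⁴ + 3⁴ = 6561 + 1296 + 0 + 81 = 7938
7938 → 7⁴ + 9⁴ + 3⁴ + 8⁴ = 2401 + 6561 + 81 + 4096 = 13139
13139 → 1⁴ + 3⁴ + 1⁴ + 3⁴ + 9⁴ = 1 + 81 + 1 + 81 + 6561 = 6725
6725 → 6⁴ + 7⁴ + 2⁴ + 5⁴ = 1296 + 2401 + 16 + 625 = 4338
4338 → 4⁴ + 3⁴ + 3⁴ + 8⁴ = 256 + 81 + 81 + 4096 = 4514
4514 → 4⁴ + 5⁴ + 1⁴ + 4⁴ = 256 + 625 + 1 + 256 = 1138
1138 → 1⁴ + 1⁴ + 3⁴ + 8⁴ = 1 + 1 + 81 + 4096 = 4179
4179 → 4⁴ + 1⁴ + 7⁴ + 9⁴ = 256 + 1 + 2401 + 6561 = 9219
9219 → 9⁴ + 2⁴ + 1⁴ + 9⁴ = 6561 + 16 + 1 + 6561 = 13139  — 13139 repeats.
That took 14 steps.

14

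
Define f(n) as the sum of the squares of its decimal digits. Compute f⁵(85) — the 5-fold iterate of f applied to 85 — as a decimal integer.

85 → 8² + 5² = 89
89 → 8² + 9² = 145
145 → 1² + 4² + 5² = 42
42 → 4² + 2² = 20
20 → 2² + 0² = 4

4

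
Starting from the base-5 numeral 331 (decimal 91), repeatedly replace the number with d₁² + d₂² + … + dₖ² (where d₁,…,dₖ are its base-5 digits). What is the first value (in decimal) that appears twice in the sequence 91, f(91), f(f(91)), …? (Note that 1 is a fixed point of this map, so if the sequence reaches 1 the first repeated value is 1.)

91 = (3,3,1)_5 → 3² + 3² + 1² = 9 + 9 + 1 = 19
19 = (3,4)_5 → 3² + 4² = 9 + 16 = 25
25 = (1,0,0)_5 → 1² + 0² + 0² = 1 + 0 + 0 = 1  — reached the fixed point 1.
1 → 1, so 1 is the first repeated value.

1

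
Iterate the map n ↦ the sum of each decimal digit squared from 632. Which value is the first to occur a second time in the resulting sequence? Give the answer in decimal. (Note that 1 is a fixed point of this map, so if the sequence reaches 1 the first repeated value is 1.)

632 → 6² + 3² + 2² = 49
49 → 4² + 9² = 97
97 → 9² + 7² = 130
130 → 1² + 3² + 0² = 10
10 → 1² + 0² = 1  — reached the fixed point 1.
1 → 1, so 1 is the first repeated value.

1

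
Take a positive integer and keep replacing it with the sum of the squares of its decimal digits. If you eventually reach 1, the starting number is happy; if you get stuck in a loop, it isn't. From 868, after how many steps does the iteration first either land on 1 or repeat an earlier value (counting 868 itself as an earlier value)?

868 → 164
164 → 53
53 → 34
34 → 25
25 → 29
29 → 85
85 → 89
89 → 145
145 → 42
42 → 20
20 → 4
4 → 16
16 → 37
37 → 58
58 → 89  — 89 repeats.
That took 15 steps.

15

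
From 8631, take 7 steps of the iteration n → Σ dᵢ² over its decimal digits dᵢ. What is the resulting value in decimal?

89

8631 → 110
110 → 2
2 → 4
4 → 16
16 → 37
37 → 58
58 → 89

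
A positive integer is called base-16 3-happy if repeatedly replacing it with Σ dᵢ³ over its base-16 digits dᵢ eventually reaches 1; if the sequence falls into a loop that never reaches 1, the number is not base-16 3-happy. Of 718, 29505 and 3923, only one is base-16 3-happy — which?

718: 718 → 4480 → 514 → 16 → 1  — reaches 1 (base-16 3-happy)
29505: 29505 → 435 → 1359 → 3564 → 6669 → 3198 → 4815 → 5112 → 3915 → 4770 → 1017 → 4131 → 36 → 72 → 576 → 72  — repeats 72 (not base-16 3-happy)
3923: 3923 → 3527 → 4268 → 2729 → 2729  — repeats 2729 (not base-16 3-happy)

718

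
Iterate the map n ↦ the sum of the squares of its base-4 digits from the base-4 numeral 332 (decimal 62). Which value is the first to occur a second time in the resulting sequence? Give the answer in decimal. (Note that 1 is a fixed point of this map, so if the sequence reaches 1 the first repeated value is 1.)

1

62 = (3,3,2)_4 → 22
22 = (1,1,2)_4 → 6
6 = (1,2)_4 → 5
5 = (1,1)_4 → 2
2 = (2)_4 → 4
4 = (1,0)_4 → 1  — reached the fixed point 1.
1 → 1, so 1 is the first repeated value.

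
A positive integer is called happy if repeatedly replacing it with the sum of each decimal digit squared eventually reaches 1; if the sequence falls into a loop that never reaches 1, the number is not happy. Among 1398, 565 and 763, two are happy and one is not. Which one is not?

1398: 1398 → 155 → 51 → 26 → 40 → 16 → 37 → 58 → 89 → 145 → 42 → 20 → 4 → 16  — repeats 16 (not happy)
565: 565 → 86 → 100 → 1  — reaches 1 (happy)
763: 763 → 94 → 97 → 130 → 10 → 1  — reaches 1 (happy)

1398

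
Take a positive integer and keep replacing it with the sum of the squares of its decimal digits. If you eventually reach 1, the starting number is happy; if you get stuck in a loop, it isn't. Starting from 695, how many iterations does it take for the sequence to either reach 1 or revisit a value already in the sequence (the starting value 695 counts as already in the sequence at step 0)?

15

695 → 6² + 9² + 5² = 36 + 81 + 25 = 142
142 → 1² + 4² + 2² = 1 + 16 + 4 = 21
21 → 2² + 1² = 4 + 1 = 5
5 → 5² = 25
25 → 2² + 5² = 4 + 25 = 29
29 → 2² + 9² = 4 + 81 = 85
85 → 8² + 5² = 64 + 25 = 89
89 → 8² + 9² = 64 + 81 = 145
145 → 1² + 4² + 5² = 1 + 16 + 25 = 42
42 → 4² + 2² = 16 + 4 = 20
20 → 2² + 0² = 4 + 0 = 4
4 → 4² = 16
16 → 1² + 6² = 1 + 36 = 37
37 → 3² + 7² = 9 + 49 = 58
58 → 5² + 8² = 25 + 64 = 89  — 89 repeats.
That took 15 steps.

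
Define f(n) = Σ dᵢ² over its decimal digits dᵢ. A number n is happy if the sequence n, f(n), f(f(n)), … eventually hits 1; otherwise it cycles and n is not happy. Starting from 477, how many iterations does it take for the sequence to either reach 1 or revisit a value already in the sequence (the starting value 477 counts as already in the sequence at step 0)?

477 → 114
114 → 18
18 → 65
65 → 61
61 → 37
37 → 58
58 → 89
89 → 145
145 → 42
42 → 20
20 → 4
4 → 16
16 → 37  — 37 repeats.
That took 13 steps.

13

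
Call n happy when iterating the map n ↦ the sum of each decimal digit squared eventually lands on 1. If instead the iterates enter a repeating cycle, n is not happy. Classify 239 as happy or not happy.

happy

239 → 94
94 → 97
97 → 130
130 → 10
10 → 1  — reached 1.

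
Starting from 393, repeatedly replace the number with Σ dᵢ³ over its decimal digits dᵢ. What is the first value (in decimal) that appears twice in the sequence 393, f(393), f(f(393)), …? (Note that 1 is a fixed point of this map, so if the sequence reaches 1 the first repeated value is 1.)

153

393 → 3³ + 9³ + 3³ = 783
783 → 7³ + 8³ + 3³ = 882
882 → 8³ + 8³ + 2³ = 1032
1032 → 1³ + 0³ + 3³ + 2³ = 36
36 → 3³ + 6³ = 243
243 → 2³ + 4³ + 3³ = 99
99 → 9³ + 9³ = 1458
1458 → 1³ + 4³ + 5³ + 8³ = 702
702 → 7³ + 0³ + 2³ = 351
351 → 3³ + 5³ + 1³ = 153
153 → 1³ + 5³ + 3³ = 153  — 153 already appeared earlier.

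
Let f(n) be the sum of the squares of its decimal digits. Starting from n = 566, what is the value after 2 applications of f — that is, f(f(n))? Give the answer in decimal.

130

566 → 5² + 6² + 6² = 25 + 36 + 36 = 97
97 → 9² + 7² = 81 + 49 = 130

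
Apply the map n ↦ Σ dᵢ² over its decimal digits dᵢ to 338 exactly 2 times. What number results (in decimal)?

338 → 82
82 → 68

68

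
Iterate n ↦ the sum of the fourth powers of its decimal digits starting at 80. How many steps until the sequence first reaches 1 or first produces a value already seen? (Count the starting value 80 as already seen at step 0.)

80 → 8⁴ + 0⁴ = 4096 + 0 = 4096
4096 → 4⁴ + 0⁴ + 9⁴ + 6⁴ = 256 + 0 + 6561 + 1296 = 8113
8113 → 8⁴ + 1⁴ + 1⁴ + 3⁴ = 4096 + 1 + 1 + 81 = 4179
4179 → 4⁴ + 1⁴ + 7⁴ + 9⁴ = 256 + 1 + 2401 + 6561 = 9219
9219 → 9⁴ + 2⁴ + 1⁴ + 9⁴ = 6561 + 16 + 1 + 6561 = 13139
13139 → 1⁴ + 3⁴ + 1⁴ + 3⁴ + 9⁴ = 1 + 81 + 1 + 81 + 6561 = 6725
6725 → 6⁴ + 7⁴ + 2⁴ + 5⁴ = 1296 + 2401 + 16 + 625 = 4338
4338 → 4⁴ + 3⁴ + 3⁴ + 8⁴ = 256 + 81 + 81 + 4096 = 4514
4514 → 4⁴ + 5⁴ + 1⁴ + 4⁴ = 256 + 625 + 1 + 256 = 1138
1138 → 1⁴ + 1⁴ + 3⁴ + 8⁴ = 1 + 1 + 81 + 4096 = 4179  — 4179 repeats.
That took 10 steps.

10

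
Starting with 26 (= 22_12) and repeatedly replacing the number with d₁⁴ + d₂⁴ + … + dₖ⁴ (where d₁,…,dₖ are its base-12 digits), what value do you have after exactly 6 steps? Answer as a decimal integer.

26 = (2,2)_12 → 2⁴ + 2⁴ = 16 + 16 = 32
32 = (2,8)_12 → 2⁴ + 8⁴ = 16 + 4096 = 4112
4112 = (2,4,6,8)_12 → 2⁴ + 4⁴ + 6⁴ + 8⁴ = 16 + 256 + 1296 + 4096 = 5664
5664 = (3,3,4,0)_12 → 3⁴ + 3⁴ + 4⁴ + 0⁴ = 81 + 81 + 256 + 0 = 418
418 = (2,10,10)_12 → 2⁴ + 10⁴ + 10⁴ = 16 + 10000 + 10000 = 20016
20016 = (11,7,0,0)_12 → 11⁴ + 7⁴ + 0⁴ + 0⁴ = 14641 + 2401 + 0 + 0 = 17042

17042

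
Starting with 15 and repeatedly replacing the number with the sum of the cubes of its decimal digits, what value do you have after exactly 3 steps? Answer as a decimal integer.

141

15 → 1³ + 5³ = 1 + 125 = 126
126 → 1³ + 2³ + 6³ = 1 + 8 + 216 = 225
225 → 2³ + 2³ + 5³ = 8 + 8 + 125 = 141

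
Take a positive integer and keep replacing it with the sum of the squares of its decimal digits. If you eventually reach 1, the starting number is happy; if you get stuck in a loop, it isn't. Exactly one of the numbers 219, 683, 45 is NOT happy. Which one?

219: 219 → 86 → 100 → 1  — reaches 1 (happy)
683: 683 → 109 → 82 → 68 → 100 → 1  — reaches 1 (happy)
45: 45 → 41 → 17 → 50 → 25 → 29 → 85 → 89 → 145 → 42 → 20 → 4 → 16 → 37 → 58 → 89  — repeats 89 (not happy)

45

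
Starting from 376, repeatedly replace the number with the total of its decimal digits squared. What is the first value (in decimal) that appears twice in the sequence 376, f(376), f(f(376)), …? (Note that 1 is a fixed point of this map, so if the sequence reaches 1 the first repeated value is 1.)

376 → 3² + 7² + 6² = 94
94 → 9² + 4² = 97
97 → 9² + 7² = 130
130 → 1² + 3² + 0² = 10
10 → 1² + 0² = 1  — reached the fixed point 1.
1 → 1, so 1 is the first repeated value.

1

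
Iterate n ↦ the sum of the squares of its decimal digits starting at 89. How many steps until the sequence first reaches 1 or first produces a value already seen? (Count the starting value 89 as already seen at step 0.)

8

89 → 8² + 9² = 64 + 81 = 145
145 → 1² + 4² + 5² = 1 + 16 + 25 = 42
42 → 4² + 2² = 16 + 4 = 20
20 → 2² + 0² = 4 + 0 = 4
4 → 4² = 16
16 → 1² + 6² = 1 + 36 = 37
37 → 3² + 7² = 9 + 49 = 58
58 → 5² + 8² = 25 + 64 = 89  — 89 repeats.
That took 8 steps.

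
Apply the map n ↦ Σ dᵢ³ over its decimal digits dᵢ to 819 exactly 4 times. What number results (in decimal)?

819 → 8³ + 1³ + 9³ = 512 + 1 + 729 = 1242
1242 → 1³ + 2³ + 4³ + 2³ = 1 + 8 + 64 + 8 = 81
81 → 8³ + 1³ = 512 + 1 = 513
513 → 5³ + 1³ + 3³ = 125 + 1 + 27 = 153

153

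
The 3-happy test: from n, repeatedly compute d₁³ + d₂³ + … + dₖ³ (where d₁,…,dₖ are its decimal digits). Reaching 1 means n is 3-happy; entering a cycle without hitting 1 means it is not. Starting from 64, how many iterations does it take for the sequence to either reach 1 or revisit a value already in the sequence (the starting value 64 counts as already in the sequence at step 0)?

64 → 6³ + 4³ = 280
280 → 2³ + 8³ + 0³ = 520
520 → 5³ + 2³ + 0³ = 133
133 → 1³ + 3³ + 3³ = 55
55 → 5³ + 5³ = 250
250 → 2³ + 5³ + 0³ = 133  — 133 repeats.
That took 6 steps.

6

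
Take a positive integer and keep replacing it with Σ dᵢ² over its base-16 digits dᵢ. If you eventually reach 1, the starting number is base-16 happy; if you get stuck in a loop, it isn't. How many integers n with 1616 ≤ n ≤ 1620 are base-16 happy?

1616: 1616 → 61 → 178 → 125 → 218 → 269 → 170 → 200 → 208 → 169 → 181 → 146 → 85 → 50 → 13 → 169  (repeats 169)
1617: 1617 → 62 → 205 → 313 → 91 → 146 → 85 → 50 → 13 → 169 → 181 → 146  (repeats 146)
1618: 1618 → 65 → 17 → 2 → 4 → 16 → 1  (reaches 1)
1619: 1619 → 70 → 52 → 25 → 82 → 29 → 170 → 200 → 208 → 169 → 181 → 146 → 85 → 50 → 13 → 169  (repeats 169)
1620: 1620 → 77 → 185 → 202 → 244 → 241 → 226 → 200 → 208 → 169 → 181 → 146 → 85 → 50 → 13 → 169  (repeats 169)
base-16 happy: 1618

1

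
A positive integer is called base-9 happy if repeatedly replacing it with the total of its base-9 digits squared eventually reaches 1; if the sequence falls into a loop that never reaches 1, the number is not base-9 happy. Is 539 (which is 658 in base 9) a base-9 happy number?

base-9 happy

539 = (6,5,8)_9 → 6² + 5² + 8² = 125
125 = (1,4,8)_9 → 1² + 4² + 8² = 81
81 = (1,0,0)_9 → 1² + 0² + 0² = 1  — reached 1.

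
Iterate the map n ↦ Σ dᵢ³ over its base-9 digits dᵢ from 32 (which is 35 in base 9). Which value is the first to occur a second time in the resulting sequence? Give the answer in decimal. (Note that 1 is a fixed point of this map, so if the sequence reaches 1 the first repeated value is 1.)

32 = (3,5)_9 → 3³ + 5³ = 27 + 125 = 152
152 = (1,7,8)_9 → 1³ + 7³ + 8³ = 1 + 343 + 512 = 856
856 = (1,1,5,1)_9 → 1³ + 1³ + 5³ + 1³ = 1 + 1 + 125 + 1 = 128
128 = (1,5,2)_9 → 1³ + 5³ + 2³ = 1 + 125 + 8 = 134
134 = (1,5,8)_9 → 1³ + 5³ + 8³ = 1 + 125 + 512 = 638
638 = (7,7,8)_9 → 7³ + 7³ + 8³ = 343 + 343 + 512 = 1198
1198 = (1,5,7,1)_9 → 1³ + 5³ + 7³ + 1³ = 1 + 125 + 343 + 1 = 470
470 = (5,7,2)_9 → 5³ + 7³ + 2³ = 125 + 343 + 8 = 476
476 = (5,7,8)_9 → 5³ + 7³ + 8³ = 125 + 343 + 512 = 980
980 = (1,3,0,8)_9 → 1³ + 3³ + 0³ + 8³ = 1 + 27 + 0 + 512 = 540
540 = (6,6,0)_9 → 6³ + 6³ + 0³ = 216 + 216 + 0 = 432
432 = (5,3,0)_9 → 5³ + 3³ + 0³ = 125 + 27 + 0 = 152  — 152 already appeared earlier.

152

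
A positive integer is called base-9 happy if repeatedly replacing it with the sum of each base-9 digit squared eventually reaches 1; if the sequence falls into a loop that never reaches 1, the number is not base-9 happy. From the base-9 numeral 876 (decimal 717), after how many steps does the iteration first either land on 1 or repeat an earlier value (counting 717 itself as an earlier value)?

717 = (8,7,6)_9 → 8² + 7² + 6² = 64 + 49 + 36 = 149
149 = (1,7,5)_9 → 1² + 7² + 5² = 1 + 49 + 25 = 75
75 = (8,3)_9 → 8² + 3² = 64 + 9 = 73
73 = (8,1)_9 → 8² + 1² = 64 + 1 = 65
65 = (7,2)_9 → 7² + 2² = 49 + 4 = 53
53 = (5,8)_9 → 5² + 8² = 25 + 64 = 89
89 = (1,0,8)_9 → 1² + 0² + 8² = 1 + 0 + 64 = 65  — 65 repeats.
That took 7 steps.

7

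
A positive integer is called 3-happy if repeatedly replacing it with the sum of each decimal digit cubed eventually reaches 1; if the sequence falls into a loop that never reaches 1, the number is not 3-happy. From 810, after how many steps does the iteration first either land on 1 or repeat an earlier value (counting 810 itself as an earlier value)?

810 → 513
513 → 153
153 → 153  — 153 repeats.
That took 3 steps.

3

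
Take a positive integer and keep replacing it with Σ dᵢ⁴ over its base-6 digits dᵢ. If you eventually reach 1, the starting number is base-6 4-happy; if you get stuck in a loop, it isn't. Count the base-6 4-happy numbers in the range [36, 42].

1

36: 36 → 1  (reaches 1)
37: 37 → 2 → 16 → 272 → 99 → 353 → 963 → 609 → 978 → 338 → 114 → 82 → 273 → 164 → 353  (repeats 353)
38: 38 → 17 → 641 → 1522 → 259 → 4 → 256 → 258 → 3 → 81 → 98 → 288 → 17  (repeats 17)
39: 39 → 82 → 273 → 164 → 353 → 963 → 609 → 978 → 338 → 114 → 82  (repeats 82)
40: 40 → 257 → 627 → 738 → 178 → 1137 → 788 → 803 → 963 → 609 → 978 → 338 → 114 → 82 → 273 → 164 → 353 → 963  (repeats 963)
41: 41 → 626 → 673 → 338 → 114 → 82 → 273 → 164 → 353 → 963 → 609 → 978 → 338  (repeats 338)
42: 42 → 2 → 16 → 272 → 99 → 353 → 963 → 609 → 978 → 338 → 114 → 82 → 273 → 164 → 353  (repeats 353)
base-6 4-happy: 36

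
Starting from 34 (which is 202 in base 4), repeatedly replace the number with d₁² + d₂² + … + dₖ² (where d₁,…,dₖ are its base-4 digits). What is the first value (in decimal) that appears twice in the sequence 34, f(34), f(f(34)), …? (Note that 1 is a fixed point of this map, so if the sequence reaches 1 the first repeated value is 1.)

34 = (2,0,2)_4 → 8
8 = (2,0)_4 → 4
4 = (1,0)_4 → 1  — reached the fixed point 1.
1 → 1, so 1 is the first repeated value.

1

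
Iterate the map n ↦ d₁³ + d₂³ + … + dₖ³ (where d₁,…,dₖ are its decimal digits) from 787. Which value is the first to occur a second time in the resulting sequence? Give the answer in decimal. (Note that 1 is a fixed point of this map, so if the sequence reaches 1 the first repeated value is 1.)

1

787 → 7³ + 8³ + 7³ = 1198
1198 → 1³ + 1³ + 9³ + 8³ = 1243
1243 → 1³ + 2³ + 4³ + 3³ = 100
100 → 1³ + 0³ + 0³ = 1  — reached the fixed point 1.
1 → 1, so 1 is the first repeated value.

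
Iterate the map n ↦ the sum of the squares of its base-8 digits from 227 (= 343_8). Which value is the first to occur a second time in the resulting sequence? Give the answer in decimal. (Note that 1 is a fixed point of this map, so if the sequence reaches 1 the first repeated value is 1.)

20

227 = (3,4,3)_8 → 34
34 = (4,2)_8 → 20
20 = (2,4)_8 → 20  — 20 already appeared earlier.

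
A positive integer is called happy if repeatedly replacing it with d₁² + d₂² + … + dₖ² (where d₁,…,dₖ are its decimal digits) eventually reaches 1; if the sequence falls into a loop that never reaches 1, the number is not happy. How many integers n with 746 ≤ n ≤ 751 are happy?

1

746: 746 → 101 → 2 → 4 → 16 → 37 → 58 → 89 → 145 → 42 → 20 → 4  — not happy
747: 747 → 114 → 18 → 65 → 61 → 37 → 58 → 89 → 145 → 42 → 20 → 4 → 16 → 37  — not happy
748: 748 → 129 → 86 → 100 → 1  — happy
749: 749 → 146 → 53 → 34 → 25 → 29 → 85 → 89 → 145 → 42 → 20 → 4 → 16 → 37 → 58 → 89  — not happy
750: 750 → 74 → 65 → 61 → 37 → 58 → 89 → 145 → 42 → 20 → 4 → 16 → 37  — not happy
751: 751 → 75 → 74 → 65 → 61 → 37 → 58 → 89 → 145 → 42 → 20 → 4 → 16 → 37  — not happy
happy: 748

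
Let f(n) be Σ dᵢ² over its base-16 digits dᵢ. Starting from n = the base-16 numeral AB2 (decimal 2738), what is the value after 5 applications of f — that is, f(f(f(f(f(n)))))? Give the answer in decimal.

146

2738 = (10,11,2)_16 → 10² + 11² + 2² = 100 + 121 + 4 = 225
225 = (14,1)_16 → 14² + 1² = 196 + 1 = 197
197 = (12,5)_16 → 12² + 5² = 144 + 25 = 169
169 = (10,9)_16 → 10² + 9² = 100 + 81 = 181
181 = (11,5)_16 → 11² + 5² = 121 + 25 = 146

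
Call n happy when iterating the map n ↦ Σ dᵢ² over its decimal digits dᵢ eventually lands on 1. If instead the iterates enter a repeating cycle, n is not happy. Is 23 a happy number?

happy

23 → 2² + 3² = 4 + 9 = 13
13 → 1² + 3² = 1 + 9 = 10
10 → 1² + 0² = 1 + 0 = 1  — reached 1.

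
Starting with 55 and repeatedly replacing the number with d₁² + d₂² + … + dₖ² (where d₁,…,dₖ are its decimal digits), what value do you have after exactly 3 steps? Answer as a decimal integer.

55 → 5² + 5² = 50
50 → 5² + 0² = 25
25 → 2² + 5² = 29

29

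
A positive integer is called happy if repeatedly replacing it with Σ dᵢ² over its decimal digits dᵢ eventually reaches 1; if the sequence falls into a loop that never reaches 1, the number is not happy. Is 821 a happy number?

821 → 69
69 → 117
117 → 51
51 → 26
26 → 40
40 → 16
16 → 37
37 → 58
58 → 89
89 → 145
145 → 42
42 → 20
20 → 4
4 → 16  — 16 already seen; the sequence cycles without reaching 1.

not happy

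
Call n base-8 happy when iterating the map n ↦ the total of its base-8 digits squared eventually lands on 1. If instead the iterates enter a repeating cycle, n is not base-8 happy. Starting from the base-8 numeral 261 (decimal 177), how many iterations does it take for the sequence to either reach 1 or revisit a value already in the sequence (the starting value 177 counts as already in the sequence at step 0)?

4

177 = (2,6,1)_8 → 41
41 = (5,1)_8 → 26
26 = (3,2)_8 → 13
13 = (1,5)_8 → 26  — 26 repeats.
That took 4 steps.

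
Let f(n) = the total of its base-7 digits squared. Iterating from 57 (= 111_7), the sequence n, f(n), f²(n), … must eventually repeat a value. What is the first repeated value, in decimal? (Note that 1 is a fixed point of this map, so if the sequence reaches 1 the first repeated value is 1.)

57 = (1,1,1)_7 → 3
3 = (3)_7 → 9
9 = (1,2)_7 → 5
5 = (5)_7 → 25
25 = (3,4)_7 → 25  — 25 already appeared earlier.

25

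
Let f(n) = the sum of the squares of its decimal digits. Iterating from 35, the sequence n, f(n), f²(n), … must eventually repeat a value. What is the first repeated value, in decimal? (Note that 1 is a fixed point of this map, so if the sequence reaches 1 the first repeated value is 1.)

89

35 → 3² + 5² = 34
34 → 3² + 4² = 25
25 → 2² + 5² = 29
29 → 2² + 9² = 85
85 → 8² + 5² = 89
89 → 8² + 9² = 145
145 → 1² + 4² + 5² = 42
42 → 4² + 2² = 20
20 → 2² + 0² = 4
4 → 4² = 16
16 → 1² + 6² = 37
37 → 3² + 7² = 58
58 → 5² + 8² = 89  — 89 already appeared earlier.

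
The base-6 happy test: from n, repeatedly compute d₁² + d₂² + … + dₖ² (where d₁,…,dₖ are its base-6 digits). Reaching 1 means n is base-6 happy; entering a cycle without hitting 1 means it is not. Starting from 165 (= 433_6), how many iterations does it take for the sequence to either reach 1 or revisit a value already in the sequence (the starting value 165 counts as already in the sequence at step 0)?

10

165 = (4,3,3)_6 → 4² + 3² + 3² = 16 + 9 + 9 = 34
34 = (5,4)_6 → 5² + 4² = 25 + 16 = 41
41 = (1,0,5)_6 → 1² + 0² + 5² = 1 + 0 + 25 = 26
26 = (4,2)_6 → 4² + 2² = 16 + 4 = 20
20 = (3,2)_6 → 3² + 2² = 9 + 4 = 13
13 = (2,1)_6 → 2² + 1² = 4 + 1 = 5
5 = (5)_6 → 5² = 25
25 = (4,1)_6 → 4² + 1² = 16 + 1 = 17
17 = (2,5)_6 → 2² + 5² = 4 + 25 = 29
29 = (4,5)_6 → 4² + 5² = 16 + 25 = 41  — 41 repeats.
That took 10 steps.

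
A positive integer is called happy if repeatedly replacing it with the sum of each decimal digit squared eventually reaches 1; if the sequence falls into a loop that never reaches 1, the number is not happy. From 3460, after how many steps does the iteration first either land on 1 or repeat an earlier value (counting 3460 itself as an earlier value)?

10

3460 → 3² + 4² + 6² + 0² = 61
61 → 6² + 1² = 37
37 → 3² + 7² = 58
58 → 5² + 8² = 89
89 → 8² + 9² = 145
145 → 1² + 4² + 5² = 42
42 → 4² + 2² = 20
20 → 2² + 0² = 4
4 → 4² = 16
16 → 1² + 6² = 37  — 37 repeats.
That took 10 steps.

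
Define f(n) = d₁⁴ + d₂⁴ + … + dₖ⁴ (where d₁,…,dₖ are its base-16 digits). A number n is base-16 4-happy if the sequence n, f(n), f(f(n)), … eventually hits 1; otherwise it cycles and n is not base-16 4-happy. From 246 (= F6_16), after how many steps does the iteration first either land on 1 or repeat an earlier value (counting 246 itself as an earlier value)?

11

246 = (15,6)_16 → 15⁴ + 6⁴ = 51921
51921 = (12,10,13,1)_16 → 12⁴ + 10⁴ + 13⁴ + 1⁴ = 59298
59298 = (14,7,10,2)_16 → 14⁴ + 7⁴ + 10⁴ + 2⁴ = 50833
50833 = (12,6,9,1)_16 → 12⁴ + 6⁴ + 9⁴ + 1⁴ = 28594
28594 = (6,15,11,2)_16 → 6⁴ + 15⁴ + 11⁴ + 2⁴ = 66578
66578 = (1,0,4,1,2)_16 → 1⁴ + 0⁴ + 4⁴ + 1⁴ + 2⁴ = 274
274 = (1,1,2)_16 → 1⁴ + 1⁴ + 2⁴ = 18
18 = (1,2)_16 → 1⁴ + 2⁴ = 17
17 = (1,1)_16 → 1⁴ + 1⁴ = 2
2 = (2)_16 → 2⁴ = 16
16 = (1,0)_16 → 1⁴ + 0⁴ = 1  — reached 1.
That took 11 steps.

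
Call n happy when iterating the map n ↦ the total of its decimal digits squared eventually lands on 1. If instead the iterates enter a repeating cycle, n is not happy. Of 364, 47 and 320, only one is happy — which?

320

364: 364 → 61 → 37 → 58 → 89 → 145 → 42 → 20 → 4 → 16 → 37  — repeats 37 (not happy)
47: 47 → 65 → 61 → 37 → 58 → 89 → 145 → 42 → 20 → 4 → 16 → 37  — repeats 37 (not happy)
320: 320 → 13 → 10 → 1  — reaches 1 (happy)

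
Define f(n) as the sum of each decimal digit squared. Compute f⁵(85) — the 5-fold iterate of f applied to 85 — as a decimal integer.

85 → 8² + 5² = 64 + 25 = 89
89 → 8² + 9² = 64 + 81 = 145
145 → 1² + 4² + 5² = 1 + 16 + 25 = 42
42 → 4² + 2² = 16 + 4 = 20
20 → 2² + 0² = 4 + 0 = 4

4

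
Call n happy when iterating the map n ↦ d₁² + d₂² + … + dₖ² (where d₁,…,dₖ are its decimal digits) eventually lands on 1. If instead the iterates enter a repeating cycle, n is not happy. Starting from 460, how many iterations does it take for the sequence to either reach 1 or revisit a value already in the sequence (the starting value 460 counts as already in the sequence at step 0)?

12

460 → 4² + 6² + 0² = 16 + 36 + 0 = 52
52 → 5² + 2² = 25 + 4 = 29
29 → 2² + 9² = 4 + 81 = 85
85 → 8² + 5² = 64 + 25 = 89
89 → 8² + 9² = 64 + 81 = 145
145 → 1² + 4² + 5² = 1 + 16 + 25 = 42
42 → 4² + 2² = 16 + 4 = 20
20 → 2² + 0² = 4 + 0 = 4
4 → 4² = 16
16 → 1² + 6² = 1 + 36 = 37
37 → 3² + 7² = 9 + 49 = 58
58 → 5² + 8² = 25 + 64 = 89  — 89 repeats.
That took 12 steps.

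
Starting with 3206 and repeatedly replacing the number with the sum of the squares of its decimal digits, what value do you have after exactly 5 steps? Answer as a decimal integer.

3206 → 3² + 2² + 0² + 6² = 49
49 → 4² + 9² = 97
97 → 9² + 7² = 130
130 → 1² + 3² + 0² = 10
10 → 1² + 0² = 1

1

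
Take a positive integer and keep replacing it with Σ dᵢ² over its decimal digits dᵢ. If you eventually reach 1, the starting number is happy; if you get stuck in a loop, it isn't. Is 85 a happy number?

not happy

85 → 8² + 5² = 64 + 25 = 89
89 → 8² + 9² = 64 + 81 = 145
145 → 1² + 4² + 5² = 1 + 16 + 25 = 42
42 → 4² + 2² = 16 + 4 = 20
20 → 2² + 0² = 4 + 0 = 4
4 → 4² = 16
16 → 1² + 6² = 1 + 36 = 37
37 → 3² + 7² = 9 + 49 = 58
58 → 5² + 8² = 25 + 64 = 89  — 89 already seen; the sequence cycles without reaching 1.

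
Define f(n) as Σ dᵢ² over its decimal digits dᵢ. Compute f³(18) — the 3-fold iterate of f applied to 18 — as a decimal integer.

18 → 1² + 8² = 65
65 → 6² + 5² = 61
61 → 6² + 1² = 37

37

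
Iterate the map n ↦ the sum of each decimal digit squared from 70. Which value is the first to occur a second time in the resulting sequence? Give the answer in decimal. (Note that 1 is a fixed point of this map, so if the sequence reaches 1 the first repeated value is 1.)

70 → 7² + 0² = 49
49 → 4² + 9² = 97
97 → 9² + 7² = 130
130 → 1² + 3² + 0² = 10
10 → 1² + 0² = 1  — reached the fixed point 1.
1 → 1, so 1 is the first repeated value.

1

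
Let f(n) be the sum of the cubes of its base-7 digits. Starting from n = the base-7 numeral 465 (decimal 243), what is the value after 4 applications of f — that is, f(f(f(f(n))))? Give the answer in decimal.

9

243 = (4,6,5)_7 → 4³ + 6³ + 5³ = 64 + 216 + 125 = 405
405 = (1,1,1,6)_7 → 1³ + 1³ + 1³ + 6³ = 1 + 1 + 1 + 216 = 219
219 = (4,3,2)_7 → 4³ + 3³ + 2³ = 64 + 27 + 8 = 99
99 = (2,0,1)_7 → 2³ + 0³ + 1³ = 8 + 0 + 1 = 9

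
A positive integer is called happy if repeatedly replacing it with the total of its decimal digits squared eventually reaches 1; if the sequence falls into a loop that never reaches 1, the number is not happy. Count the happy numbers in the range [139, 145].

139: 139 → 91 → 82 → 68 → 100 → 1  (reaches 1)
140: 140 → 17 → 50 → 25 → 29 → 85 → 89 → 145 → 42 → 20 → 4 → 16 → 37 → 58 → 89  (repeats 89)
141: 141 → 18 → 65 → 61 → 37 → 58 → 89 → 145 → 42 → 20 → 4 → 16 → 37  (repeats 37)
142: 142 → 21 → 5 → 25 → 29 → 85 → 89 → 145 → 42 → 20 → 4 → 16 → 37 → 58 → 89  (repeats 89)
143: 143 → 26 → 40 → 16 → 37 → 58 → 89 → 145 → 42 → 20 → 4 → 16  (repeats 16)
144: 144 → 33 → 18 → 65 → 61 → 37 → 58 → 89 → 145 → 42 → 20 → 4 → 16 → 37  (repeats 37)
145: 145 → 42 → 20 → 4 → 16 → 37 → 58 → 89 → 145  (repeats 145)
happy: 139

1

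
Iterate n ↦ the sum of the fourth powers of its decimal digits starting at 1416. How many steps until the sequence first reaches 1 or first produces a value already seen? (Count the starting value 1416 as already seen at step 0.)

1416 → 1554
1554 → 1507
1507 → 3027
3027 → 2498
2498 → 10929
10929 → 13139
13139 → 6725
6725 → 4338
4338 → 4514
4514 → 1138
1138 → 4179
4179 → 9219
9219 → 13139  — 13139 repeats.
That took 13 steps.

13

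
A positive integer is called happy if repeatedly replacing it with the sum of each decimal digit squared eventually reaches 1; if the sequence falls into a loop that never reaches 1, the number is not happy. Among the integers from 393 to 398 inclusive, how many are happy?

393: 393 → 99 → 162 → 41 → 17 → 50 → 25 → 29 → 85 → 89 → 145 → 42 → 20 → 4 → 16 → 37 → 58 → 89  — not happy
394: 394 → 106 → 37 → 58 → 89 → 145 → 42 → 20 → 4 → 16 → 37  — not happy
395: 395 → 115 → 27 → 53 → 34 → 25 → 29 → 85 → 89 → 145 → 42 → 20 → 4 → 16 → 37 → 58 → 89  — not happy
396: 396 → 126 → 41 → 17 → 50 → 25 → 29 → 85 → 89 → 145 → 42 → 20 → 4 → 16 → 37 → 58 → 89  — not happy
397: 397 → 139 → 91 → 82 → 68 → 100 → 1  — happy
398: 398 → 154 → 42 → 20 → 4 → 16 → 37 → 58 → 89 → 145 → 42  — not happy
happy: 397

1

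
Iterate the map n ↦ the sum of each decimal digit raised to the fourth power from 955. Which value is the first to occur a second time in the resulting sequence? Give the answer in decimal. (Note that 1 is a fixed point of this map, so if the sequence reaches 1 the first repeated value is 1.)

13139

955 → 9⁴ + 5⁴ + 5⁴ = 6561 + 625 + 625 = 7811
7811 → 7⁴ + 8⁴ + 1⁴ + 1⁴ = 2401 + 4096 + 1 + 1 = 6499
6499 → 6⁴ + 4⁴ + 9⁴ + 9⁴ = 1296 + 256 + 6561 + 6561 = 14674
14674 → 1⁴ + 4⁴ + 6⁴ + 7⁴ + 4⁴ = 1 + 256 + 1296 + 2401 + 256 = 4210
4210 → 4⁴ + 2⁴ + 1⁴ + 0⁴ = 256 + 16 + 1 + 0 = 273
273 → 2⁴ + 7⁴ + 3⁴ = 16 + 2401 + 81 = 2498
2498 → 2⁴ + 4⁴ + 9⁴ + 8⁴ = 16 + 256 + 6561 + 4096 = 10929
10929 → 1⁴ + 0⁴ + 9⁴ + 2⁴ + 9⁴ = 1 + 0 + 6561 + 16 + 6561 = 13139
13139 → 1⁴ + 3⁴ + 1⁴ + 3⁴ + 9⁴ = 1 + 81 + 1 + 81 + 6561 = 6725
6725 → 6⁴ + 7⁴ + 2⁴ + 5⁴ = 1296 + 2401 + 16 + 625 = 4338
4338 → 4⁴ + 3⁴ + 3⁴ + 8⁴ = 256 + 81 + 81 + 4096 = 4514
4514 → 4⁴ + 5⁴ + 1⁴ + 4⁴ = 256 + 625 + 1 + 256 = 1138
1138 → 1⁴ + 1⁴ + 3⁴ + 8⁴ = 1 + 1 + 81 + 4096 = 4179
4179 → 4⁴ + 1⁴ + 7⁴ + 9⁴ = 256 + 1 + 2401 + 6561 = 9219
9219 → 9⁴ + 2⁴ + 1⁴ + 9⁴ = 6561 + 16 + 1 + 6561 = 13139  — 13139 already appeared earlier.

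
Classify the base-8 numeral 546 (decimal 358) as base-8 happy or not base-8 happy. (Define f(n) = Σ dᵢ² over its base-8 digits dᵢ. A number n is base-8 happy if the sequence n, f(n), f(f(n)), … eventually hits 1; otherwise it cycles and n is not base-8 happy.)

358 = (5,4,6)_8 → 5² + 4² + 6² = 77
77 = (1,1,5)_8 → 1² + 1² + 5² = 27
27 = (3,3)_8 → 3² + 3² = 18
18 = (2,2)_8 → 2² + 2² = 8
8 = (1,0)_8 → 1² + 0² = 1  — reached 1.

base-8 happy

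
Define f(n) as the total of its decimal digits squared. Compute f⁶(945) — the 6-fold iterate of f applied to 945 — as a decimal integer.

945 → 122
122 → 9
9 → 81
81 → 65
65 → 61
61 → 37

37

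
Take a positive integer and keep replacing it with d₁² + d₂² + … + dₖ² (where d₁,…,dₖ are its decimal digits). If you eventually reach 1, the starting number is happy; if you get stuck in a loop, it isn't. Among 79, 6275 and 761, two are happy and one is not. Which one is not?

79: 79 → 130 → 10 → 1  — reaches 1 (happy)
6275: 6275 → 114 → 18 → 65 → 61 → 37 → 58 → 89 → 145 → 42 → 20 → 4 → 16 → 37  — repeats 37 (not happy)
761: 761 → 86 → 100 → 1  — reaches 1 (happy)

6275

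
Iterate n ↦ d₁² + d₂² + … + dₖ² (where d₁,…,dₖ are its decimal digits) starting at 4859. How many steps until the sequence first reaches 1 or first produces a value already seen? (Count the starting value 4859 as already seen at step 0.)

4859 → 4² + 8² + 5² + 9² = 16 + 64 + 25 + 81 = 186
186 → 1² + 8² + 6² = 1 + 64 + 36 = 101
101 → 1² + 0² + 1² = 1 + 0 + 1 = 2
2 → 2² = 4
4 → 4² = 16
16 → 1² + 6² = 1 + 36 = 37
37 → 3² + 7² = 9 + 49 = 58
58 → 5² + 8² = 25 + 64 = 89
89 → 8² + 9² = 64 + 81 = 145
145 → 1² + 4² + 5² = 1 + 16 + 25 = 42
42 → 4² + 2² = 16 + 4 = 20
20 → 2² + 0² = 4 + 0 = 4  — 4 repeats.
That took 12 steps.

12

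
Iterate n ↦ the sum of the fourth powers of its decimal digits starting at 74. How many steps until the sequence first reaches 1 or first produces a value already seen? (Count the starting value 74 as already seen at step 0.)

9

74 → 7⁴ + 4⁴ = 2657
2657 → 2⁴ + 6⁴ + 5⁴ + 7⁴ = 4338
4338 → 4⁴ + 3⁴ + 3⁴ + 8⁴ = 4514
4514 → 4⁴ + 5⁴ + 1⁴ + 4⁴ = 1138
1138 → 1⁴ + 1⁴ + 3⁴ + 8⁴ = 4179
4179 → 4⁴ + 1⁴ + 7⁴ + 9⁴ = 9219
9219 → 9⁴ + 2⁴ + 1⁴ + 9⁴ = 13139
13139 → 1⁴ + 3⁴ + 1⁴ + 3⁴ + 9⁴ = 6725
6725 → 6⁴ + 7⁴ + 2⁴ + 5⁴ = 4338  — 4338 repeats.
That took 9 steps.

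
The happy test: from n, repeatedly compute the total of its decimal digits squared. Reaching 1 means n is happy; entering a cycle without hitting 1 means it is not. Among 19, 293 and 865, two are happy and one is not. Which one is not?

19: 19 → 82 → 68 → 100 → 1  — reaches 1 (happy)
293: 293 → 94 → 97 → 130 → 10 → 1  — reaches 1 (happy)
865: 865 → 125 → 30 → 9 → 81 → 65 → 61 → 37 → 58 → 89 → 145 → 42 → 20 → 4 → 16 → 37  — repeats 37 (not happy)

865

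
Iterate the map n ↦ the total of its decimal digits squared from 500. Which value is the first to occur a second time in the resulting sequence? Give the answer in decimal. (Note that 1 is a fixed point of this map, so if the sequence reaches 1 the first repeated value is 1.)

89

500 → 25
25 → 29
29 → 85
85 → 89
89 → 145
145 → 42
42 → 20
20 → 4
4 → 16
16 → 37
37 → 58
58 → 89  — 89 already appeared earlier.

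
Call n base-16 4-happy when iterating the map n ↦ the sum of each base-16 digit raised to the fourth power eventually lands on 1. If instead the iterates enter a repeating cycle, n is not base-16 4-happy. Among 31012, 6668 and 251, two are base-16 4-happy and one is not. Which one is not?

31012: 31012 → 9234 → 289 → 18 → 17 → 2 → 16 → 1  — reaches 1 (base-16 4-happy)
6668: 6668 → 30737 → 6499 → 7939 → 50707 → 22114 → 3233 → 30737  — repeats 30737 (not base-16 4-happy)
251: 251 → 65266 → 139682 → 10049 → 2674 → 12417 → 4178 → 642 → 4128 → 17 → 2 → 16 → 1  — reaches 1 (base-16 4-happy)

6668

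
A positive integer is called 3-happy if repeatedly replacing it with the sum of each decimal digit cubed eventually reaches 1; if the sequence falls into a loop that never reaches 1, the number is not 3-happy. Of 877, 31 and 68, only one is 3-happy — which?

877

877: 877 → 1198 → 1243 → 100 → 1  — reaches 1 (3-happy)
31: 31 → 28 → 520 → 133 → 55 → 250 → 133  — repeats 133 (not 3-happy)
68: 68 → 728 → 863 → 755 → 593 → 881 → 1025 → 134 → 92 → 737 → 713 → 371 → 371  — repeats 371 (not 3-happy)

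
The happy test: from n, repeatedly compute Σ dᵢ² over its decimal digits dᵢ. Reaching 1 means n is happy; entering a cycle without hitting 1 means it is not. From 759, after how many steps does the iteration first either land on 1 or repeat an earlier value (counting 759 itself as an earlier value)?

759 → 7² + 5² + 9² = 49 + 25 + 81 = 155
155 → 1² + 5² + 5² = 1 + 25 + 25 = 51
51 → 5² + 1² = 25 + 1 = 26
26 → 2² + 6² = 4 + 36 = 40
40 → 4² + 0² = 16 + 0 = 16
16 → 1² + 6² = 1 + 36 = 37
37 → 3² + 7² = 9 + 49 = 58
58 → 5² + 8² = 25 + 64 = 89
89 → 8² + 9² = 64 + 81 = 145
145 → 1² + 4² + 5² = 1 + 16 + 25 = 42
42 → 4² + 2² = 16 + 4 = 20
20 → 2² + 0² = 4 + 0 = 4
4 → 4² = 16  — 16 repeats.
That took 13 steps.

13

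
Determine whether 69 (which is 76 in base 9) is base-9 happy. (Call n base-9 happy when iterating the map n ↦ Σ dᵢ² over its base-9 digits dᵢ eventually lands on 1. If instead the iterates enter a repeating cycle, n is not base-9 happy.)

not base-9 happy

69 = (7,6)_9 → 7² + 6² = 85
85 = (1,0,4)_9 → 1² + 0² + 4² = 17
17 = (1,8)_9 → 1² + 8² = 65
65 = (7,2)_9 → 7² + 2² = 53
53 = (5,8)_9 → 5² + 8² = 89
89 = (1,0,8)_9 → 1² + 0² + 8² = 65  — 65 already seen; the sequence cycles without reaching 1.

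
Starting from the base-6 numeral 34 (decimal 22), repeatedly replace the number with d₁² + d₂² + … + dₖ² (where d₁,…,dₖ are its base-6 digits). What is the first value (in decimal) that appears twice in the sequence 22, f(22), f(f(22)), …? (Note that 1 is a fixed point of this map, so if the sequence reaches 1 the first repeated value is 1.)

25

22 = (3,4)_6 → 3² + 4² = 9 + 16 = 25
25 = (4,1)_6 → 4² + 1² = 16 + 1 = 17
17 = (2,5)_6 → 2² + 5² = 4 + 25 = 29
29 = (4,5)_6 → 4² + 5² = 16 + 25 = 41
41 = (1,0,5)_6 → 1² + 0² + 5² = 1 + 0 + 25 = 26
26 = (4,2)_6 → 4² + 2² = 16 + 4 = 20
20 = (3,2)_6 → 3² + 2² = 9 + 4 = 13
13 = (2,1)_6 → 2² + 1² = 4 + 1 = 5
5 = (5)_6 → 5² = 25  — 25 already appeared earlier.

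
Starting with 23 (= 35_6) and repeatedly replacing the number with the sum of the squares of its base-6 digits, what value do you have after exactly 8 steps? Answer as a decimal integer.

17

23 = (3,5)_6 → 3² + 5² = 34
34 = (5,4)_6 → 5² + 4² = 41
41 = (1,0,5)_6 → 1² + 0² + 5² = 26
26 = (4,2)_6 → 4² + 2² = 20
20 = (3,2)_6 → 3² + 2² = 13
13 = (2,1)_6 → 2² + 1² = 5
5 = (5)_6 → 5² = 25
25 = (4,1)_6 → 4² + 1² = 17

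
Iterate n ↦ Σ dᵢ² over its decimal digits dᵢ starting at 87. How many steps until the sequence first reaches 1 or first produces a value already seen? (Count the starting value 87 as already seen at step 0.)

12

87 → 8² + 7² = 113
113 → 1² + 1² + 3² = 11
11 → 1² + 1² = 2
2 → 2² = 4
4 → 4² = 16
16 → 1² + 6² = 37
37 → 3² + 7² = 58
58 → 5² + 8² = 89
89 → 8² + 9² = 145
145 → 1² + 4² + 5² = 42
42 → 4² + 2² = 20
20 → 2² + 0² = 4  — 4 repeats.
That took 12 steps.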